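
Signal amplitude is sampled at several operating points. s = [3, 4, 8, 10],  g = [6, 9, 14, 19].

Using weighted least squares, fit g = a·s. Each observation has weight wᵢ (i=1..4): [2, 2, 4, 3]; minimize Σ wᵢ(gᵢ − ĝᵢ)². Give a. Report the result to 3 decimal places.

Setting ∂/∂a … = 0 gives: 606·a = 1126.
(Σwᵢ·s·s = 606, Σwᵢ·s·g = 1126.)
a = 1126/606 = 1.85809.

a = 1.858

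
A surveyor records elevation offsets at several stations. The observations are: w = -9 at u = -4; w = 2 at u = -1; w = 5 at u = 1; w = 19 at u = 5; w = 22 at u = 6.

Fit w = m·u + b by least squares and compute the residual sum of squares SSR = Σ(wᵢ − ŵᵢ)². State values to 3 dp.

Forming MᵀM = [[79, 7]; [7, 5]] and Mᵀw = [266, 39]ᵀ gives MᵀM·[m, b]ᵀ = Mᵀw.
Eliminating b: 5·(row 1) − 7·(row 2) gives 346·m = 5·266 − 7·39 = 1057, so m = 1057/346.
Then b = (39 − 7·(1057/346))/5 = 1219/346.
Residuals: -105/346, 265/173, -273/173, 35/173, 51/346; SSR = 1727/346.

SSR = 4.991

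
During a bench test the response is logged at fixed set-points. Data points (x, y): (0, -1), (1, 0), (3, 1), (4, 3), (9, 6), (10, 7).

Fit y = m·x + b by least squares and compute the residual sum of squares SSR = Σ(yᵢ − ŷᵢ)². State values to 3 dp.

With design matrix M, MᵀM = [[207, 27]; [27, 6]] and Mᵀy = [139, 16]ᵀ.
Determinant 207·6 − 27² = 513.
m = (139·6 − 27·16)/513 = 134/171; b = (207·16 − 27·139)/513 = -49/57.
Residuals: -8/57, 13/171, -28/57, 124/171, -11/57, 4/171; SSR = 142/171.

SSR = 0.830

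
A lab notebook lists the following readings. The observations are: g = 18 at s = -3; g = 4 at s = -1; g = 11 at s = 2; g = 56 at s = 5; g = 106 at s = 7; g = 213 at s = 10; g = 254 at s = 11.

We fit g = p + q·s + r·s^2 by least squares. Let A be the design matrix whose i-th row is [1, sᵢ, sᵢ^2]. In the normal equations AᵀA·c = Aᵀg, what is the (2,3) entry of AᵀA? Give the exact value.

Row 2 ↔ basis s, column 3 ↔ basis s^2, so (AᵀA)_{2,3} = Σᵢ (s)·(s^2) = (-3)·(9) + (-1)·(1) + (2)·(4) + (5)·(25) + (7)·(49) + (10)·(100) + (11)·(121) = 2779.

2779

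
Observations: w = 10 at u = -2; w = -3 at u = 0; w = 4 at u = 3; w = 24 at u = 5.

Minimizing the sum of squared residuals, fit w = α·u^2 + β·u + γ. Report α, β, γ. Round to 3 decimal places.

Setting ∂/∂α … = 0 gives: 722·α + 144·β + 38·γ = 676;  144·α + 38·β + 6·γ = 112;  38·α + 6·β + 4·γ = 35.
(Σu^2·u^2 = 722, Σu^2·u = 144, Σu^2 = 38, Σu·u = 38, Σu = 6, Σ1 = 4, Σu^2·w = 676, Σu·w = 112, Σw = 35.)
Row-reducing yields α = 33/20, β = -1681/580, γ = -299/116.

α = 1.650, β = -2.898, γ = -2.578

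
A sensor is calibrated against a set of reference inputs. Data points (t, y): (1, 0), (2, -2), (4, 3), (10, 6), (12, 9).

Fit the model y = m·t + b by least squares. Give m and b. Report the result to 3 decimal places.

m = 0.860, b = -1.785

With design matrix M, MᵀM = [[265, 29]; [29, 5]] and Mᵀy = [176, 16]ᵀ.
Eliminating b: 5·(row 1) − 29·(row 2) gives 484·m = 5·176 − 29·16 = 416, so m = 104/121.
Then b = (16 − 29·(104/121))/5 = -216/121.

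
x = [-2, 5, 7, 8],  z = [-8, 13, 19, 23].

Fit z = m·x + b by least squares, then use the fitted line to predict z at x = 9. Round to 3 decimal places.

ẑ = 25.508

The normal equations are: 142·m + 18·b = 398;  18·m + 4·b = 47.
(Σx·x = 142, Σx = 18, Σ1 = 4, Σx·z = 398, Σz = 47.)
Eliminating b: 4·(row 1) − 18·(row 2) gives 244·m = 4·398 − 18·47 = 746, so m = 373/122.
Then b = (47 − 18·(373/122))/4 = -245/122.
At x = 9: ẑ = (373/122)·(9) + (-245/122)·(1) = 1556/61.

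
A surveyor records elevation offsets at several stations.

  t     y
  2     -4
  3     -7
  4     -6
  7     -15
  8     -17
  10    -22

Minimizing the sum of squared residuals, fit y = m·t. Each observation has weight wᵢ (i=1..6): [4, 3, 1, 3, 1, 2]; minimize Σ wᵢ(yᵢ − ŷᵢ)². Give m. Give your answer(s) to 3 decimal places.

m = -2.149

Setting ∂/∂m … = 0 gives: 470·m = -1010.
Hence m = -1010 / 470 ≈ -2.14894.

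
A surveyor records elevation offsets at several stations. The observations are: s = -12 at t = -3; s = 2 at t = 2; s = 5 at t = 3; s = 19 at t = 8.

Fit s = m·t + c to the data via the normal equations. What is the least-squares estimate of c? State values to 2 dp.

c = -3.55

AᵀA·[m, c]ᵀ = Aᵀs reads: 86·m + 10·c = 207;  10·m + 4·c = 14.
(Σt·t = 86, Σt = 10, Σ1 = 4, Σt·s = 207, Σs = 14.)
det = 86·4 − 10² = 244.
m = (207·4 − 10·14)/244 = 172/61; c = (86·14 − 10·207)/244 = -433/122.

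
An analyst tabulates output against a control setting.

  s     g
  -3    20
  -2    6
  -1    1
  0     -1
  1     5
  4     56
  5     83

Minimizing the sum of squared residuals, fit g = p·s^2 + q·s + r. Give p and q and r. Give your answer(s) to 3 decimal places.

p = 2.922, q = 2.186, r = -0.337

From the data, Σs^2·s^2 = 980, Σs^2·s = 154, Σs^2 = 56, Σs·s = 56, Σs = 4, Σ1 = 7.
For Aᵀg: Σs^2·g = 3181, Σs·g = 571, Σg = 170.
So AᵀA·[p, q, r]ᵀ = Aᵀg: [[980, 154, 56]; [154, 56, 4]; [56, 4, 7]]·[p, q, r]ᵀ = [3181, 571, 170]ᵀ.
Row-reducing yields p = 140011/47922, q = 14965/6846, r = -384/1141.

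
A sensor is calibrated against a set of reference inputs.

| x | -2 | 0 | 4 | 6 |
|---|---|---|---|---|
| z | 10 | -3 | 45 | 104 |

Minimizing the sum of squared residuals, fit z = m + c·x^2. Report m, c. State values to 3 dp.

m = -2.429, c = 2.959

Setting ∂/∂m … = 0 gives: 4·m + 56·c = 156;  56·m + 1568·c = 4504.
det = 4·1568 − 56² = 3136.
m = (156·1568 − 56·4504)/3136 = -17/7; c = (4·4504 − 56·156)/3136 = 145/49.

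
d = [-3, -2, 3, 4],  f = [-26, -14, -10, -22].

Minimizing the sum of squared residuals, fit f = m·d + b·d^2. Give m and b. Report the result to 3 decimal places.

Sums needed: Σd·d = 38, Σd·d^2 = 56, Σd^2·d^2 = 434.
Moment sums: Σd·f = -12, Σd^2·f = -732.
Normal equations: [[38, 56]; [56, 434]]·[m, b]ᵀ = [-12, -732]ᵀ.
Δ = 38·434 − 56² = 13356.
m = ((-12)·434 − 56·(-732))/13356 = 142/53; b = (38·(-732) − 56·(-12))/13356 = -754/371.

m = 2.679, b = -2.032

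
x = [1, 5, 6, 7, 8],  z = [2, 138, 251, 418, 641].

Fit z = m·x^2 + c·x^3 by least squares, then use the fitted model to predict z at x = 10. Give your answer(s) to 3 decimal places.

ẑ = 1302.807

The normal equations are: 8419·m + 60477·c = 73994;  60477·m + 442075·c = 543034.
(Σx^2·x^2 = 8419, Σx^2·x^3 = 60477, Σx^3·x^3 = 442075, Σx^2·z = 73994, Σx^3·z = 543034.)
det = 8419·442075 − 60477² = 64361896.
m = (73994·442075 − 60477·543034)/64361896 = -32542417/16090474; c = (8419·543034 − 60477·73994)/64361896 = 24217027/16090474.
At x = 10: ẑ = (-32542417/16090474)·(100) + (24217027/16090474)·(1000) = 10481392650/8045237.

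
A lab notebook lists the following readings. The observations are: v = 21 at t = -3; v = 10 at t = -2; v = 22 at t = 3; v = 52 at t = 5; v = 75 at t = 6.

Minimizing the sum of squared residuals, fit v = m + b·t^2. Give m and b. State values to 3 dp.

Setting ∂/∂m … = 0 gives: 5·m + 83·b = 180;  83·m + 2099·b = 4427.
Determinant 5·2099 − 83² = 3606.
m = (180·2099 − 83·4427)/3606 = 10379/3606; b = (5·4427 − 83·180)/3606 = 7195/3606.

m = 2.878, b = 1.995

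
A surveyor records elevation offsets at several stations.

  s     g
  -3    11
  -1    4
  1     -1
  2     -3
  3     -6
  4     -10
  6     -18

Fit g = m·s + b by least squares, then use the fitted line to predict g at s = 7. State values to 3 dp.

ĝ = -19.552

Entries of MᵀM: Σs·s = 76, Σs = 12, Σ1 = 7.
Moment sums: Σs·g = -210, Σg = -23.
Normal equations: [[76, 12]; [12, 7]]·[m, b]ᵀ = [-210, -23]ᵀ.
Eliminating b: 7·(row 1) − 12·(row 2) gives 388·m = 7·(-210) − 12·(-23) = -1194, so m = -597/194.
Then b = ((-23) − 12·(-597/194))/7 = 193/97.
At s = 7: ĝ = (-597/194)·(7) + (193/97)·(1) = -3793/194.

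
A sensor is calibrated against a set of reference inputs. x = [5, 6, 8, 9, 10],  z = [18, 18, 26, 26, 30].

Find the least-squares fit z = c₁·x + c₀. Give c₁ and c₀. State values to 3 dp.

c₁ = 2.512, c₀ = 4.512

With design matrix M, MᵀM = [[306, 38]; [38, 5]] and Mᵀz = [940, 118]ᵀ.
Eliminating c₀: 5·(row 1) − 38·(row 2) gives 86·c₁ = 5·940 − 38·118 = 216, so c₁ = 108/43.
Then c₀ = (118 − 38·(108/43))/5 = 194/43.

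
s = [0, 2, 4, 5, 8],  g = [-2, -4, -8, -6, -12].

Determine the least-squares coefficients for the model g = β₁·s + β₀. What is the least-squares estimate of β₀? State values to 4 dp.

Normal-equation sums: Σs·s = 109, Σs = 19, Σ1 = 5.
Moment sums: Σs·g = -166, Σg = -32.
Δ = 109·5 − 19² = 184.
β₁ = ((-166)·5 − 19·(-32))/184 = -111/92; β₀ = (109·(-32) − 19·(-166))/184 = -167/92.

β₀ = -1.8152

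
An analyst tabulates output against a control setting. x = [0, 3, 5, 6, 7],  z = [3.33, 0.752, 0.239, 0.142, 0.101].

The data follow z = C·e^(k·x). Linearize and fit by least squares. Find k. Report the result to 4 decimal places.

k = -0.5126

Taking logs, ln z = k·x + ln C, so regress ln z on x.
Σx = 21.0000, Σ(x)² = 119.0000, Σln z = -4.7579, Σx·ln z = -35.7715.
Normal system: [[119.0000, 21.0000]; [21.0000, 5]]·[k, ln C]ᵀ = [-35.7715, -4.7579]ᵀ.
Δ = 119.0000·5 − (21.0000)² = 154.0000; k = (-35.7715·5 − 21.0000·-4.7579)/154.0000 = -0.51261, ln C = (119.0000·-4.7579 − 21.0000·-35.7715)/154.0000 = 1.20138.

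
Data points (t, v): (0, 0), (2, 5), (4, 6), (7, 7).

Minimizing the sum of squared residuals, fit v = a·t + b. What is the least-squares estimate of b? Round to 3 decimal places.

MᵀM·[a, b]ᵀ = Mᵀv reads: 69·a + 13·b = 83;  13·a + 4·b = 18.
(Σt·t = 69, Σt = 13, Σ1 = 4, Σt·v = 83, Σv = 18.)
Eliminating b: 4·(row 1) − 13·(row 2) gives 107·a = 4·83 − 13·18 = 98, so a = 98/107.
Then b = (18 − 13·(98/107))/4 = 163/107.

b = 1.523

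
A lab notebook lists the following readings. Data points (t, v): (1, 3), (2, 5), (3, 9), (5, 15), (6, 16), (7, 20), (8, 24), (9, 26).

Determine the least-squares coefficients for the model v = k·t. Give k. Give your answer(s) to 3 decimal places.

k = 2.888

Entries of AᵀA: Σt·t = 269.
And Σt·v = 777.
Hence k = 777 / 269 ≈ 2.88848.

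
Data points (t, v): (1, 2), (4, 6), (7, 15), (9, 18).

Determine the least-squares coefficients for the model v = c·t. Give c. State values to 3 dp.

c = 1.993

The normal equations are: 147·c = 293.
c = 293/147 = 1.9932.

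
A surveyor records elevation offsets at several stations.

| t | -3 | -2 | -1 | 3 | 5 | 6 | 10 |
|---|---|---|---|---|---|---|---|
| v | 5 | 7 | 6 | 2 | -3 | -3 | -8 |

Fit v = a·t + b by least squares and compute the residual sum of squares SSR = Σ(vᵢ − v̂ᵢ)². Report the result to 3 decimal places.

Setting ∂/∂a … = 0 gives: 184·a + 18·b = -142;  18·a + 7·b = 6.
Δ = 184·7 − 18² = 964.
a = ((-142)·7 − 18·6)/964 = -551/482; b = (184·6 − 18·(-142))/964 = 915/241.
Residuals: -1073/482, 221/241, 511/482, 787/482, -521/482, 15/241, -88/241; SSR = 2625/241.

SSR = 10.892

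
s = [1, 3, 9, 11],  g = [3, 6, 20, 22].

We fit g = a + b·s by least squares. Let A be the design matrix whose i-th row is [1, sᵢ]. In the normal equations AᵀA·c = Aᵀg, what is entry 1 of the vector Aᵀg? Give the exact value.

51

Entry 1 ↔ basis 1, so (Aᵀg)_{1} = Σᵢ gᵢ = (1)·(3) + (1)·(6) + (1)·(20) + (1)·(22) = 51.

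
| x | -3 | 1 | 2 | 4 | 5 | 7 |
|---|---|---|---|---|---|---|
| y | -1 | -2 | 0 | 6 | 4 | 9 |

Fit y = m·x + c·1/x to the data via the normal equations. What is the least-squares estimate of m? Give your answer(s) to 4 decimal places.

m = 1.2571

Compute the Gram sums: Σx·x = 104, Σx·1/x = 6, Σ1/x·1/x = 261781/176400.
And Σx·y = 108, Σ1/x·y = 403/210.
MᵀM·[m, c]ᵀ = Mᵀy becomes [[104, 6]; [6, 261781/176400]]·[m, c]ᵀ = [108, 403/210]ᵀ.
det = 104·(261781/176400) − 6² = 2609353/22050.
m = (108·(261781/176400) − 6·(403/210))/(2609353/22050) = 6560307/5218706; c = (104·(403/210) − 6·108)/(2609353/22050) = -9887640/2609353.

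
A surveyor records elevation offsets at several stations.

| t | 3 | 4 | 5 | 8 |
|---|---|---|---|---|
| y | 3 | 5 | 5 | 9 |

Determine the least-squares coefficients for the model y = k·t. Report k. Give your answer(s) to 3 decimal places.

From the data, Σt·t = 114.
For Mᵀy: Σt·y = 126.
MᵀM·[k]ᵀ = Mᵀy becomes [[114]]·[k]ᵀ = [126]ᵀ.
k = 126/114 = 1.10526.

k = 1.105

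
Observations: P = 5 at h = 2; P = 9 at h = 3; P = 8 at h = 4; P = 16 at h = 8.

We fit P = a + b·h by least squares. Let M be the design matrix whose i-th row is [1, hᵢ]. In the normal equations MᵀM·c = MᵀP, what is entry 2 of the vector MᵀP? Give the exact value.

Entry 2 ↔ basis h, so (MᵀP)_{2} = Σᵢ (h)·Pᵢ = (2)·(5) + (3)·(9) + (4)·(8) + (8)·(16) = 197.

197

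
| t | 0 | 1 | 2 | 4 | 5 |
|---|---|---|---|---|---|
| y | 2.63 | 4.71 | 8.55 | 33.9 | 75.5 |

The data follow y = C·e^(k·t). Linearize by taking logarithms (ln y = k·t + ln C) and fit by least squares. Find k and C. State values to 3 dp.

Linearized form: ln y = k·t + ln C. From the 5 transformed points,
Σt = 12.0000, Σ(t)² = 46.0000, Σln y = 12.5102, Σt·ln y = 41.5559.
Normal system: [[46.0000, 12.0000]; [12.0000, 5]]·[k, ln C]ᵀ = [41.5559, 12.5102]ᵀ.
Solving (det = 86.0000): k = 0.67044, ln C = 0.89298, so C = exp(0.89298) = 2.44240.

k = 0.670, C = 2.442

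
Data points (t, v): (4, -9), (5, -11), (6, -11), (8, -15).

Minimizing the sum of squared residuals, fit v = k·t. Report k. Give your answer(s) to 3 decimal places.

With design matrix X, XᵀX = [[141]] and Xᵀv = [-277]ᵀ.
Hence k = -277 / 141 ≈ -1.96454.

k = -1.965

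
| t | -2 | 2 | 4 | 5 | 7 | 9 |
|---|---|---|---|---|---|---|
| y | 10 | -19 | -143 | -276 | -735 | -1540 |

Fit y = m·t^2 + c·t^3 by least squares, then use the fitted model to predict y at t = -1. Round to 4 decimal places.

Compute the Gram sums: Σt^2·t^2 = 9875, Σt^2·t^3 = 80005, Σt^3·t^3 = 668939.
Right-hand side: Σt^2·y = -169979, Σt^3·y = -1418649.
Δ = 9875·668939 − 80005² = 204972600.
m = ((-169979)·668939 − 80005·(-1418649))/204972600 = -51642259/51243150; c = (9875·(-1418649) − 80005·(-169979))/204972600 = -20499449/10248630.
At t = -1: ŷ = (-51642259/51243150)·(1) + (-20499449/10248630)·(-1) = 1210833/1220075.

ŷ = 0.9924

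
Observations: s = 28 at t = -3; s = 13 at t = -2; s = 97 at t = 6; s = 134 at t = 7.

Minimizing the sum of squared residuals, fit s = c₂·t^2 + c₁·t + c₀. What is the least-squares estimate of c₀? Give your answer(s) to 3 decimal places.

Normal-equation sums: Σt^2·t^2 = 3794, Σt^2·t = 524, Σt^2 = 98, Σt·t = 98, Σt = 8, Σ1 = 4.
And Σt^2·s = 10362, Σt·s = 1410, Σs = 272.
Row-reducing yields c₂ = 26/9, c₁ = -367/369, c₀ = -97/123.

c₀ = -0.789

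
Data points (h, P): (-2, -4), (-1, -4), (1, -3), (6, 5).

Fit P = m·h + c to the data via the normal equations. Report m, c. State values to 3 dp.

m = 1.184, c = -2.684

Entries of AᵀA: Σh·h = 42, Σh = 4, Σ1 = 4.
Moment sums: Σh·P = 39, ΣP = -6.
Normal equations: [[42, 4]; [4, 4]]·[m, c]ᵀ = [39, -6]ᵀ.
det = 42·4 − 4² = 152.
m = (39·4 − 4·(-6))/152 = 45/38; c = (42·(-6) − 4·39)/152 = -51/19.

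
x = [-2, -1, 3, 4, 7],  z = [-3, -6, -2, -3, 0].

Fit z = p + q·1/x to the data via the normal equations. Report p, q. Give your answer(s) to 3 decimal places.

p = -2.342, q = 2.958

Sums needed: Σ1 = 5, Σ1/x = -65/84, Σ1/x·1/x = 10189/7056.
Right-hand side: Σz = -14, Σ1/x·z = 73/12.
Eliminating q: (10189/7056)·(row 1) − (-65/84)·(row 2) gives (2920/441)·p = (10189/7056)·(-14) − (-65/84)·(73/12) = -1737/112, so p = -109431/46720.
Then q = ((73/12) − (-65/84)·(-109431/46720))/(10189/7056) = 6909/2336.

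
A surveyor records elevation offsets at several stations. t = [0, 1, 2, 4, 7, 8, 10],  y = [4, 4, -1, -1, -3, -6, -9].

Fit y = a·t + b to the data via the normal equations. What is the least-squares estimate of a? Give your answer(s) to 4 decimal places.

Setting ∂/∂a … = 0 gives: 234·a + 32·b = -161;  32·a + 7·b = -12.
Determinant 234·7 − 32² = 614.
a = ((-161)·7 − 32·(-12))/614 = -743/614; b = (234·(-12) − 32·(-161))/614 = 1172/307.

a = -1.2101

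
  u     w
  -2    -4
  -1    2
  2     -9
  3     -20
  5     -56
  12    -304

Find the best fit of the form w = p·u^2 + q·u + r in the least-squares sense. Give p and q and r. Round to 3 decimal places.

Setting ∂/∂p … = 0 gives: 21475·p + 1879·q + 187·r = -45406;  1879·p + 187·q + 19·r = -4000;  187·p + 19·q + 6·r = -391.
(Σu^2·u^2 = 21475, Σu^2·u = 1879, Σu^2 = 187, Σu·u = 187, Σu = 19, Σ1 = 6, Σu^2·w = -45406, Σu·w = -4000, Σw = -391.)
Row-reducing yields p = -659363/328600, q = -465557/328600, r = 152661/82150.

p = -2.007, q = -1.417, r = 1.858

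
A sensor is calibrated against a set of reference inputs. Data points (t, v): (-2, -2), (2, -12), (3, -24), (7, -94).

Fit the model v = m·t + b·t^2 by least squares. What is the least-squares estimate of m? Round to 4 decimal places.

m = -2.7784

Forming MᵀM = [[66, 370]; [370, 2514]] and Mᵀv = [-750, -4878]ᵀ gives MᵀM·[m, b]ᵀ = Mᵀv.
Eliminating b: 2514·(row 1) − 370·(row 2) gives 29024·m = 2514·(-750) − 370·(-4878) = -80640, so m = -2520/907.
Then b = ((-4878) − 370·(-2520/907))/2514 = -1389/907.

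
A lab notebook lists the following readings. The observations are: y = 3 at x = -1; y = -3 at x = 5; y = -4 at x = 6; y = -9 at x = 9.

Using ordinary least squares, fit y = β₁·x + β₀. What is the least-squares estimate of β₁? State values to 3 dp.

β₁ = -1.161

The normal equations are: 143·β₁ + 19·β₀ = -123;  19·β₁ + 4·β₀ = -13.
det = 143·4 − 19² = 211.
β₁ = ((-123)·4 − 19·(-13))/211 = -245/211; β₀ = (143·(-13) − 19·(-123))/211 = 478/211.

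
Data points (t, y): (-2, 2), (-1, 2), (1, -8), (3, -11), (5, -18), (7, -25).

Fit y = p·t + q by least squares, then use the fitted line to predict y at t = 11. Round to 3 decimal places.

From the data, Σt·t = 89, Σt = 13, Σ1 = 6.
And Σt·y = -312, Σy = -58.
Normal equations: [[89, 13]; [13, 6]]·[p, q]ᵀ = [-312, -58]ᵀ.
Eliminating q: 6·(row 1) − 13·(row 2) gives 365·p = 6·(-312) − 13·(-58) = -1118, so p = -1118/365.
Then q = ((-58) − 13·(-1118/365))/6 = -1106/365.
At t = 11: ŷ = (-1118/365)·(11) + (-1106/365)·(1) = -13404/365.

ŷ = -36.723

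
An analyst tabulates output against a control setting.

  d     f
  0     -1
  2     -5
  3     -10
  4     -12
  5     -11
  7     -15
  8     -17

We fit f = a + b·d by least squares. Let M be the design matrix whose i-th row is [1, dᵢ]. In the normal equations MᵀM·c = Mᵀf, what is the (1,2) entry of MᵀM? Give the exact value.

29

Row 1 ↔ basis 1, column 2 ↔ basis d, so (MᵀM)_{1,2} = Σᵢ d = (1)·(0) + (1)·(2) + (1)·(3) + (1)·(4) + (1)·(5) + (1)·(7) + (1)·(8) = 29.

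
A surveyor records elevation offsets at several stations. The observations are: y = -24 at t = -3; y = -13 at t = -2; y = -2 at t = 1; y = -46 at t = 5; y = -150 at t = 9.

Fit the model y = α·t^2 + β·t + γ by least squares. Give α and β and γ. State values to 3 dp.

With design matrix X, XᵀX = [[7284, 820, 120]; [820, 120, 10]; [120, 10, 5]] and Xᵀy = [-13570, -1484, -235]ᵀ.
Solving the 3×3 system (Gaussian elimination) gives α = -197/100, β = 643/500, γ = -573/250.

α = -1.970, β = 1.286, γ = -2.292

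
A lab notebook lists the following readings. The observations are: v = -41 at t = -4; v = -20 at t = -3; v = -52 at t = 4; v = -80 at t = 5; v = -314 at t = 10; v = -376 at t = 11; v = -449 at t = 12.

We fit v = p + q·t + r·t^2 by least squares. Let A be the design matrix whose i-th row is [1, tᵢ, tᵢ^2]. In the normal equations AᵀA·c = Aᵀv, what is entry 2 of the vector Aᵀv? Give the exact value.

Entry 2 ↔ basis t, so (Aᵀv)_{2} = Σᵢ (t)·vᵢ = (-4)·(-41) + (-3)·(-20) + (4)·(-52) + (5)·(-80) + (10)·(-314) + (11)·(-376) + (12)·(-449) = -13048.

-13048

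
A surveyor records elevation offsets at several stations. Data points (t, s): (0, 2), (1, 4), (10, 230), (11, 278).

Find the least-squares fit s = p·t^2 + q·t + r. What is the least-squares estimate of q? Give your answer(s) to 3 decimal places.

q = -0.201

Entries of AᵀA: Σt^2·t^2 = 24642, Σt^2·t = 2332, Σt^2 = 222, Σt·t = 222, Σt = 22, Σ1 = 4.
And Σt^2·s = 56642, Σt·s = 5362, Σs = 514.
Row-reducing yields p = 23/10, q = -203/1010, r = 395/202.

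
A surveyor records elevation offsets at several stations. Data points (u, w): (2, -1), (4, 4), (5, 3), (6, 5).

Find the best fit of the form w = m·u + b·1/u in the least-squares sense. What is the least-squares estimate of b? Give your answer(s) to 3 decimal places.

Sums needed: Σu·u = 81, Σu·1/u = 4, Σ1/u·1/u = 1369/3600.
Moment sums: Σu·w = 59, Σ1/u·w = 29/15.
Determinant 81·(1369/3600) − 4² = 5921/400.
m = (59·(1369/3600) − 4·(29/15))/(5921/400) = 52931/53289; b = (81·(29/15) − 4·59)/(5921/400) = -31760/5921.

b = -5.364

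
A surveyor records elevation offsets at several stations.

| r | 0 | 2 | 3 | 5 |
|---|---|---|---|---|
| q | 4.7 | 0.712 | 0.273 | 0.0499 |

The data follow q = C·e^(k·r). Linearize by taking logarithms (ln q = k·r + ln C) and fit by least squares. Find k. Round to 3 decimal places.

k = -0.911

Linearized form: ln q = k·r + ln C. From the 4 transformed points,
Σr = 10.0000, Σ(r)² = 38.0000, Σln q = -3.0881, Σr·ln q = -19.5629.
Equations: 38.0000·k + 10.0000·ln C = -19.5629;  10.0000·k + 4·ln C = -3.0881.
Δ = 38.0000·4 − (10.0000)² = 52.0000; k = (-19.5629·4 − 10.0000·-3.0881)/52.0000 = -0.91097, ln C = (38.0000·-3.0881 − 10.0000·-19.5629)/52.0000 = 1.50538.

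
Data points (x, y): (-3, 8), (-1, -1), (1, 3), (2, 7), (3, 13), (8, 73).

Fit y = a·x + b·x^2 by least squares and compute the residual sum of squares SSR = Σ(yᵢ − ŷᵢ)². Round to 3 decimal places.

The normal system AᵀA·[a, b]ᵀ = Aᵀy is [[88, 520]; [520, 4276]]·[a, b]ᵀ = [617, 4891]ᵀ.
Eliminating b: 4276·(row 1) − 520·(row 2) gives 105888·a = 4276·617 − 520·4891 = 94972, so a = 23743/26472.
Then b = (4891 − 520·(23743/26472))/4276 = 3424/3309.
Residuals: 12159/8824, -30121/26472, 9427/8824, 14125/13236, 8793/8824, -1322/3309; SSR = 175409/26472.

SSR = 6.626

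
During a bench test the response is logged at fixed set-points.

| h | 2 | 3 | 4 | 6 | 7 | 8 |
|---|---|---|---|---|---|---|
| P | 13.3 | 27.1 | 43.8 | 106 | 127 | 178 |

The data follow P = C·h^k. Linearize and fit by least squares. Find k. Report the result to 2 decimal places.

k = 1.87

Linearized form: ln P = k·ln h + ln C. From the 6 transformed points,
Σln h = 8.9952, Σ(ln h)² = 14.9303, Σln P = 24.3563, Σln h·ln P = 39.2156.
Equations: 14.9303·k + 8.9952·ln C = 39.2156;  8.9952·k + 6·ln C = 24.3563.
Solving (det = 8.6686): k = 1.86933, ln C = 1.25690.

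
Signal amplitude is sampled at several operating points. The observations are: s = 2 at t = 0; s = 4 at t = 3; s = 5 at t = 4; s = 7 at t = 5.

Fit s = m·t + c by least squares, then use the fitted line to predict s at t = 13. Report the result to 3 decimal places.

The normal equations are: 50·m + 12·c = 67;  12·m + 4·c = 18.
Eliminating c: 4·(row 1) − 12·(row 2) gives 56·m = 4·67 − 12·18 = 52, so m = 13/14.
Then c = (18 − 12·(13/14))/4 = 12/7.
At t = 13: ŝ = (13/14)·(13) + (12/7)·(1) = 193/14.

ŝ = 13.786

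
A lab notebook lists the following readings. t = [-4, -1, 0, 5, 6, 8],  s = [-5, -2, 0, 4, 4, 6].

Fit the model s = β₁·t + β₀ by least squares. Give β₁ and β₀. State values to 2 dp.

With design matrix M, MᵀM = [[142, 14]; [14, 6]] and Mᵀs = [114, 7]ᵀ.
Eliminating β₀: 6·(row 1) − 14·(row 2) gives 656·β₁ = 6·114 − 14·7 = 586, so β₁ = 293/328.
Then β₀ = (7 − 14·(293/328))/6 = -301/328.

β₁ = 0.89, β₀ = -0.92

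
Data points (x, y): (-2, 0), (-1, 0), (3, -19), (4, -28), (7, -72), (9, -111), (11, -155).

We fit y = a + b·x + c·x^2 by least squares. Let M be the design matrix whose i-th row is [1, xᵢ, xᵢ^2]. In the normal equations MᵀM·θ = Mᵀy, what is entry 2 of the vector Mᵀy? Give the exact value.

Entry 2 ↔ basis x, so (Mᵀy)_{2} = Σᵢ (x)·yᵢ = (-2)·(0) + (-1)·(0) + (3)·(-19) + (4)·(-28) + (7)·(-72) + (9)·(-111) + (11)·(-155) = -3377.

-3377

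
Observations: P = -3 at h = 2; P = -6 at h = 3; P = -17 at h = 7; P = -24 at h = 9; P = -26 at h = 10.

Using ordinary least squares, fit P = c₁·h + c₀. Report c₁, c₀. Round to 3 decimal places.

c₁ = -2.909, c₀ = 2.839

Setting ∂/∂c₁ … = 0 gives: 243·c₁ + 31·c₀ = -619;  31·c₁ + 5·c₀ = -76.
(Σh·h = 243, Σh = 31, Σ1 = 5, Σh·P = -619, ΣP = -76.)
Eliminating c₀: 5·(row 1) − 31·(row 2) gives 254·c₁ = 5·(-619) − 31·(-76) = -739, so c₁ = -739/254.
Then c₀ = ((-76) − 31·(-739/254))/5 = 721/254.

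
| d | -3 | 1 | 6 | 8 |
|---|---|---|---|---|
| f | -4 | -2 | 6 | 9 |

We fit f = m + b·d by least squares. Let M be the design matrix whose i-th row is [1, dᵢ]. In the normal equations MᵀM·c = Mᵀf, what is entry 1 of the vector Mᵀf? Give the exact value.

Entry 1 ↔ basis 1, so (Mᵀf)_{1} = Σᵢ fᵢ = (1)·(-4) + (1)·(-2) + (1)·(6) + (1)·(9) = 9.

9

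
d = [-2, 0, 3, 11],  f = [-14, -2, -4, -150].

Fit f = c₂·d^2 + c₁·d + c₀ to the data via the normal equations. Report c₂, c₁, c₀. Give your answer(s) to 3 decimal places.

c₂ = -1.552, c₁ = 3.545, c₀ = -1.139

The normal equations are: 14738·c₂ + 1350·c₁ + 134·c₀ = -18242;  1350·c₂ + 134·c₁ + 12·c₀ = -1634;  134·c₂ + 12·c₁ + 4·c₀ = -170.
Solving the 3×3 system (Gaussian elimination) gives c₂ = -82027/52849, c₁ = 187340/52849, c₀ = -60198/52849.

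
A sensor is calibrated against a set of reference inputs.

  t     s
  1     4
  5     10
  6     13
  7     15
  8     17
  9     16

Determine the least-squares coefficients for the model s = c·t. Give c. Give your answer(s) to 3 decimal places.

c = 2.020

Entries of AᵀA: Σt·t = 256.
Right-hand side: Σt·s = 517.
AᵀA·[c]ᵀ = Aᵀs becomes [[256]]·[c]ᵀ = [517]ᵀ.
c = 517/256 = 2.01953.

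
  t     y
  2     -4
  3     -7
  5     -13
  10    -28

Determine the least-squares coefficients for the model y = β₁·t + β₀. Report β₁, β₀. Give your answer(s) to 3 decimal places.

Entries of XᵀX: Σt·t = 138, Σt = 20, Σ1 = 4.
Moment sums: Σt·y = -374, Σy = -52.
XᵀX·[β₁, β₀]ᵀ = Xᵀy becomes [[138, 20]; [20, 4]]·[β₁, β₀]ᵀ = [-374, -52]ᵀ.
Δ = 138·4 − 20² = 152.
β₁ = ((-374)·4 − 20·(-52))/152 = -3; β₀ = (138·(-52) − 20·(-374))/152 = 2.

β₁ = -3.000, β₀ = 2.000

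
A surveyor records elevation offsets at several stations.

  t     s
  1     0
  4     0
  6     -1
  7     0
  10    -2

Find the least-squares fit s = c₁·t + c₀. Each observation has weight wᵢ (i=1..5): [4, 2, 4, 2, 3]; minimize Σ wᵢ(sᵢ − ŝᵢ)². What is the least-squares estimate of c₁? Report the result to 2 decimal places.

c₁ = -0.20

From the data, Σwᵢ·t·t = 578, Σwᵢ·t = 80, Σwᵢ·1 = 15.
For XᵀWs: Σwᵢ·t·s = -84, Σwᵢ·s = -10.
XᵀWX·[c₁, c₀]ᵀ = XᵀWs becomes [[578, 80]; [80, 15]]·[c₁, c₀]ᵀ = [-84, -10]ᵀ.
det = 578·15 − 80² = 2270.
c₁ = ((-84)·15 − 80·(-10))/2270 = -46/227; c₀ = (578·(-10) − 80·(-84))/2270 = 94/227.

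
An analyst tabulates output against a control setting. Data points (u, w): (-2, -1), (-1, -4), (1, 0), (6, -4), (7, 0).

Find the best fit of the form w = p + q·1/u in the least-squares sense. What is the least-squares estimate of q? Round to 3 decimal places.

q = 1.524

With design matrix M, MᵀM = [[5, -4/21]; [-4/21, 2027/882]] and Mᵀw = [-9, 23/6]ᵀ.
det = 5·(2027/882) − (-4/21)² = 10103/882.
p = ((-9)·(2027/882) − (-4/21)·(23/6))/(10103/882) = -17599/10103; q = (5·(23/6) − (-4/21)·(-9))/(10103/882) = 15393/10103.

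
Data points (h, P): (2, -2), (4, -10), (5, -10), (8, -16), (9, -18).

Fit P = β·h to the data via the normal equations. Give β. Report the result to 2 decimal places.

β = -2.02

Entries of MᵀM: Σh·h = 190.
Right-hand side: Σh·P = -384.
So MᵀM·[β]ᵀ = MᵀP: [[190]]·[β]ᵀ = [-384]ᵀ.
Hence β = -384 / 190 ≈ -2.02105.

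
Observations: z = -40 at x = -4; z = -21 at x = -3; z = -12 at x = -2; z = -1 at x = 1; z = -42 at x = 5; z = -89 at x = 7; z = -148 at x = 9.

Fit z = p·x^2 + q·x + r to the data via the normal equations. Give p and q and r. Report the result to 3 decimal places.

With design matrix A, AᵀA = [[9941, 1099, 185]; [1099, 185, 13]; [185, 13, 7]] and Aᵀz = [-18277, -1919, -353]ᵀ.
Row-reducing yields p = -282843/141127, q = 219846/141127, r = -49982/141127.

p = -2.004, q = 1.558, r = -0.354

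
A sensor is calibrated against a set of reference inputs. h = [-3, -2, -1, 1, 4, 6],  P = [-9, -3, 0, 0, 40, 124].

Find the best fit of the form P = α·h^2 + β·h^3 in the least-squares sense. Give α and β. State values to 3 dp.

α = 0.472, β = 0.496

Entries of AᵀA: Σh^2·h^2 = 1651, Σh^2·h^3 = 8525, Σh^3·h^3 = 51547.
For AᵀP: Σh^2·P = 5011, Σh^3·P = 29611.
So AᵀA·[α, β]ᵀ = AᵀP: [[1651, 8525]; [8525, 51547]]·[α, β]ᵀ = [5011, 29611]ᵀ.
det = 1651·51547 − 8525² = 12428472.
α = (5011·51547 − 8525·29611)/12428472 = 2934121/6214236; β = (1651·29611 − 8525·5011)/12428472 = 3084493/6214236.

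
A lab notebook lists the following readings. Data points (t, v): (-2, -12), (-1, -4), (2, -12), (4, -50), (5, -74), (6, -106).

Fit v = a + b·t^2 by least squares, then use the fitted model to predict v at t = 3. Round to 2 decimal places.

From the data, Σ1 = 6, Σt^2 = 86, Σt^2·t^2 = 2210.
Moment sums: Σv = -258, Σt^2·v = -6566.
MᵀM·[a, b]ᵀ = Mᵀv becomes [[6, 86]; [86, 2210]]·[a, b]ᵀ = [-258, -6566]ᵀ.
Eliminating b: 2210·(row 1) − 86·(row 2) gives 5864·a = 2210·(-258) − 86·(-6566) = -5504, so a = -688/733.
Then b = ((-6566) − 86·(-688/733))/2210 = -2151/733.
At t = 3: v̂ = (-688/733)·(1) + (-2151/733)·(9) = -20047/733.

v̂ = -27.35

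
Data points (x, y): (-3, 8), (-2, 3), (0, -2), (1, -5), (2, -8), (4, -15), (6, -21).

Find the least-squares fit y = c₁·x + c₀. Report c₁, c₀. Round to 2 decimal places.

With design matrix M, MᵀM = [[70, 8]; [8, 7]] and Mᵀy = [-237, -40]ᵀ.
Eliminating c₀: 7·(row 1) − 8·(row 2) gives 426·c₁ = 7·(-237) − 8·(-40) = -1339, so c₁ = -1339/426.
Then c₀ = ((-40) − 8·(-1339/426))/7 = -452/213.

c₁ = -3.14, c₀ = -2.12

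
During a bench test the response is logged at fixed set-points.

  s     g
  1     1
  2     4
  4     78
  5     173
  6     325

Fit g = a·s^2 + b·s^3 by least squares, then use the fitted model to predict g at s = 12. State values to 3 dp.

ĝ = 3080.522

Normal-equation sums: Σs^2·s^2 = 2194, Σs^2·s^3 = 11958, Σs^3·s^3 = 66442.
And Σs^2·g = 17290, Σs^3·g = 96850.
Normal equations: [[2194, 11958]; [11958, 66442]]·[a, b]ᵀ = [17290, 96850]ᵀ.
Determinant 2194·66442 − 11958² = 2779984.
a = (17290·66442 − 11958·96850)/2779984 = -1168765/347498; b = (2194·96850 − 11958·17290)/2779984 = 716885/347498.
At s = 12: ĝ = (-1168765/347498)·(144) + (716885/347498)·(1728) = 535237560/173749.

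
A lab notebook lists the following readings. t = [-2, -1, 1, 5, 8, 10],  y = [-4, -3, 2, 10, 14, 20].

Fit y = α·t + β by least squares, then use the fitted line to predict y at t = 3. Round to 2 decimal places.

Setting ∂/∂α … = 0 gives: 195·α + 21·β = 375;  21·α + 6·β = 39.
Eliminating β: 6·(row 1) − 21·(row 2) gives 729·α = 6·375 − 21·39 = 1431, so α = 53/27.
Then β = (39 − 21·(53/27))/6 = -10/27.
At t = 3: ŷ = (53/27)·(3) + (-10/27)·(1) = 149/27.

ŷ = 5.52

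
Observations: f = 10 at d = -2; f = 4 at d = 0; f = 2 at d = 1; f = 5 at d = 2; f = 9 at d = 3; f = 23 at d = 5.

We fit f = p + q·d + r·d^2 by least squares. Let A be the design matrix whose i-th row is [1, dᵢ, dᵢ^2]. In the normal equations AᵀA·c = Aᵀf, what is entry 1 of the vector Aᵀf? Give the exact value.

53

Entry 1 ↔ basis 1, so (Aᵀf)_{1} = Σᵢ fᵢ = (1)·(10) + (1)·(4) + (1)·(2) + (1)·(5) + (1)·(9) + (1)·(23) = 53.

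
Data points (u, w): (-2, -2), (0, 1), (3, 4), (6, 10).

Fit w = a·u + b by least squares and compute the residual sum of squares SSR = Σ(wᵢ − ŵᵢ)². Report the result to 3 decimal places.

SSR = 1.592

Entries of MᵀM: Σu·u = 49, Σu = 7, Σ1 = 4.
Right-hand side: Σu·w = 76, Σw = 13.
Determinant 49·4 − 7² = 147.
a = (76·4 − 7·13)/147 = 71/49; b = (49·13 − 7·76)/147 = 5/7.
Residuals: 9/49, 2/7, -52/49, 29/49; SSR = 78/49.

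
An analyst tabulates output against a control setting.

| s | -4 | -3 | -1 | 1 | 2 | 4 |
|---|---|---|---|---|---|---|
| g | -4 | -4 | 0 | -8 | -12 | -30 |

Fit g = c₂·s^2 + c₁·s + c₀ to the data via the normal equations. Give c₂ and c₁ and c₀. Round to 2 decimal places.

c₂ = -0.89, c₁ = -3.07, c₀ = -3.21

With design matrix X, XᵀX = [[611, -19, 47]; [-19, 47, -1]; [47, -1, 6]] and Xᵀg = [-636, -124, -58]ᵀ.
Solving the 3×3 system (Gaussian elimination) gives c₂ = -15001/16872, c₁ = -51731/16872, c₀ = -9035/2812.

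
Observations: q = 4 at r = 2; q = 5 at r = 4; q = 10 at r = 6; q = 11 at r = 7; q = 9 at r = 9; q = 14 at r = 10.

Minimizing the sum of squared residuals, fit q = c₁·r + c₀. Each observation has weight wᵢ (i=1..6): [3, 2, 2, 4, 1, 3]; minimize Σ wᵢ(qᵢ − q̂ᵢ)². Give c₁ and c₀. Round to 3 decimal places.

c₁ = 1.234, c₀ = 1.485

From the data, Σwᵢ·r·r = 693, Σwᵢ·r = 93, Σwᵢ·1 = 15.
Right-hand side: Σwᵢ·r·q = 993, Σwᵢ·q = 137.
Normal equations: [[693, 93]; [93, 15]]·[c₁, c₀]ᵀ = [993, 137]ᵀ.
det = 693·15 − 93² = 1746.
c₁ = (993·15 − 93·137)/1746 = 359/291; c₀ = (693·137 − 93·993)/1746 = 144/97.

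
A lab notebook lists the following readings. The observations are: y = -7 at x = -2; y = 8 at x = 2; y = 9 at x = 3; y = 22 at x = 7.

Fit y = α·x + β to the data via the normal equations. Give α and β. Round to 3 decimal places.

The normal system AᵀA·[α, β]ᵀ = Aᵀy is [[66, 10]; [10, 4]]·[α, β]ᵀ = [211, 32]ᵀ.
Determinant 66·4 − 10² = 164.
α = (211·4 − 10·32)/164 = 131/41; β = (66·32 − 10·211)/164 = 1/82.

α = 3.195, β = 0.012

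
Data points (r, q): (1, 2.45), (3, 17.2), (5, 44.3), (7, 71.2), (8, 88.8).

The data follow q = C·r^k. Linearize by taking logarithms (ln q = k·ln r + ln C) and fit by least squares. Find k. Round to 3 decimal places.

k = 1.735

With ln qᵢ as the transformed response and ln rᵢ as the regressor:
XᵀX = [[11.9079, 6.7334]; [6.7334, 5]], rhs = [26.8563, 16.2839]ᵀ  (here Σln r = 6.7334, Σ(ln r)² = 11.9079, Σln q = 16.2839, Σln r·ln q = 26.8563).
Solving (det = 14.2007): k = 1.73481, ln C = 0.92054.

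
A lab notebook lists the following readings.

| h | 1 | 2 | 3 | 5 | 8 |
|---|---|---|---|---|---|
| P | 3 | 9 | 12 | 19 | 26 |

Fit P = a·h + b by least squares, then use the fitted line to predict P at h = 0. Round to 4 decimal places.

P̂ = 1.7338

The normal equations are: 103·a + 19·b = 360;  19·a + 5·b = 69.
Determinant 103·5 − 19² = 154.
a = (360·5 − 19·69)/154 = 489/154; b = (103·69 − 19·360)/154 = 267/154.
At h = 0: P̂ = (489/154)·(0) + (267/154)·(1) = 267/154.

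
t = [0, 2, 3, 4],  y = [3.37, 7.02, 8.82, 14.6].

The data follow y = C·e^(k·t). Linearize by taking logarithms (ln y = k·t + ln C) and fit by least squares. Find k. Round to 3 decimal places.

k = 0.355

Linearized form: ln y = k·t + ln C. From the 4 transformed points,
Σt = 9.0000, Σ(t)² = 29.0000, Σln y = 8.0217, Σt·ln y = 21.1527.
Equations: 29.0000·k + 9.0000·ln C = 21.1527;  9.0000·k + 4·ln C = 8.0217.
Solving (det = 35.0000): k = 0.35472, ln C = 1.20731.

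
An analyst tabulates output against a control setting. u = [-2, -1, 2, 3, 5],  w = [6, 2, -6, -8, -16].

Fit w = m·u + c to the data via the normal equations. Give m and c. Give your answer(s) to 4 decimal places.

Setting ∂/∂m … = 0 gives: 43·m + 7·c = -130;  7·m + 5·c = -22.
det = 43·5 − 7² = 166.
m = ((-130)·5 − 7·(-22))/166 = -248/83; c = (43·(-22) − 7·(-130))/166 = -18/83.

m = -2.9880, c = -0.2169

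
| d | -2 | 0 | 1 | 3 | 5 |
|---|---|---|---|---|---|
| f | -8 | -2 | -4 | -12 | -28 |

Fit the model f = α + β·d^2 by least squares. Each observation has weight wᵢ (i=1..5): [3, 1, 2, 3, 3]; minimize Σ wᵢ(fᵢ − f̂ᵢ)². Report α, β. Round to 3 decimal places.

MᵀWM·[α, β]ᵀ = MᵀWf reads: 12·α + 116·β = -154;  116·α + 2168·β = -2528.
(Σwᵢ·1 = 12, Σwᵢ·d^2 = 116, Σwᵢ·d^2·d^2 = 2168, Σwᵢ·f = -154, Σwᵢ·d^2·f = -2528.)
det = 12·2168 − 116² = 12560.
α = ((-154)·2168 − 116·(-2528))/12560 = -2539/785; β = (12·(-2528) − 116·(-154))/12560 = -1559/1570.

α = -3.234, β = -0.993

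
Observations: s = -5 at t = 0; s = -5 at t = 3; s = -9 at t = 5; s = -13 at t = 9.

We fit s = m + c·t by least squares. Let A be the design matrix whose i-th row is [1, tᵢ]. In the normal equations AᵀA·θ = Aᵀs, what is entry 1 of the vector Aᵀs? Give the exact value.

-32

Entry 1 ↔ basis 1, so (Aᵀs)_{1} = Σᵢ sᵢ = (1)·(-5) + (1)·(-5) + (1)·(-9) + (1)·(-13) = -32.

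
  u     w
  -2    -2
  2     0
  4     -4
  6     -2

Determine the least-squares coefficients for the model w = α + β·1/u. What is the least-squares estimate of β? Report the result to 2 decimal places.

β = 0.91

With design matrix X, XᵀX = [[4, 5/12]; [5/12, 85/144]] and Xᵀw = [-8, -1/3]ᵀ.
Eliminating β: (85/144)·(row 1) − (5/12)·(row 2) gives (35/16)·α = (85/144)·(-8) − (5/12)·(-1/3) = -55/12, so α = -44/21.
Then β = ((-1/3) − (5/12)·(-44/21))/(85/144) = 32/35.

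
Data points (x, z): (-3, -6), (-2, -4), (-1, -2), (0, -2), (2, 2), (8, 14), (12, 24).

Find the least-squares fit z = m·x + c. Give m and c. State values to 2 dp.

Forming AᵀA = [[226, 16]; [16, 7]] and Aᵀz = [432, 26]ᵀ gives AᵀA·[m, c]ᵀ = Aᵀz.
Δ = 226·7 − 16² = 1326.
m = (432·7 − 16·26)/1326 = 1304/663; c = (226·26 − 16·432)/1326 = -518/663.

m = 1.97, c = -0.78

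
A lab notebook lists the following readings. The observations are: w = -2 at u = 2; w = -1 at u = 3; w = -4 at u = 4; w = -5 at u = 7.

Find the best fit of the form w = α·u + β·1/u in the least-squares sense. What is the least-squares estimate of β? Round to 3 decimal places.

The normal system AᵀA·[α, β]ᵀ = Aᵀw is [[78, 4]; [4, 3133/7056]]·[α, β]ᵀ = [-58, -64/21]ᵀ.
Eliminating β: (3133/7056)·(row 1) − 4·(row 2) gives (21913/1176)·α = (3133/7056)·(-58) − 4·(-64/21) = -47849/3528, so α = -47849/65739.
Then β = ((-64/21) − 4·(-47849/65739))/(3133/7056) = -6720/21913.

β = -0.307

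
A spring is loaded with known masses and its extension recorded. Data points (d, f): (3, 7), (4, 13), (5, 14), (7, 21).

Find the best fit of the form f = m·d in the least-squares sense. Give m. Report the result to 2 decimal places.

m = 2.93

With design matrix M, MᵀM = [[99]] and Mᵀf = [290]ᵀ.
m = 290/99 = 2.92929.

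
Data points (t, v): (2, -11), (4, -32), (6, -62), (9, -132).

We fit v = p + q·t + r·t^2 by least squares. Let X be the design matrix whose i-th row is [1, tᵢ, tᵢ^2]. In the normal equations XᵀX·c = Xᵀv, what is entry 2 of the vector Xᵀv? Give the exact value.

-1710

Entry 2 ↔ basis t, so (Xᵀv)_{2} = Σᵢ (t)·vᵢ = (2)·(-11) + (4)·(-32) + (6)·(-62) + (9)·(-132) = -1710.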